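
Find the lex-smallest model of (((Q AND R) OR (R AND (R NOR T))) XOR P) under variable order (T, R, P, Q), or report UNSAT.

T=0, R=0, P=1, Q=0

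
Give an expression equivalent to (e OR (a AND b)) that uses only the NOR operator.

((e NOR ((a NOR a) NOR (b NOR b))) NOR (e NOR ((a NOR a) NOR (b NOR b))))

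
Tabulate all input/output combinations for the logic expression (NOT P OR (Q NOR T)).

T | Q | P | Output
------------------
0 | 0 | 0 | 1
0 | 0 | 1 | 1
0 | 1 | 0 | 1
0 | 1 | 1 | 0
1 | 0 | 0 | 1
1 | 0 | 1 | 0
1 | 1 | 0 | 1
1 | 1 | 1 | 0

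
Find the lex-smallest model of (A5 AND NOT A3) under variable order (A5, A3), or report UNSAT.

A5=1, A3=0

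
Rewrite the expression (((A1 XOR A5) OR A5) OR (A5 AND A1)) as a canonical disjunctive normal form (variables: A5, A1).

(NOT A5 AND A1) OR (A5 AND NOT A1) OR (A5 AND A1)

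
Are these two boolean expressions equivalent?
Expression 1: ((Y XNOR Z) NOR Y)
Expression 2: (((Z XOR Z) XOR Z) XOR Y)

No. Counterexample: with Z=0, Y=1, Expression 1 = 0 but Expression 2 = 1.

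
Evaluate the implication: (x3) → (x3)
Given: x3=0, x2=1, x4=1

Antecedent (x3) = 0; consequent (x3) = 0.
0 → 0 = 1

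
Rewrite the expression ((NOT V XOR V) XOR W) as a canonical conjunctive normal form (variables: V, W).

(V OR NOT W) AND (NOT V OR NOT W)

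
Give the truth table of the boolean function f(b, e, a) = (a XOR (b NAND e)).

b | e | a | Output
------------------
0 | 0 | 0 | 1
0 | 0 | 1 | 0
0 | 1 | 0 | 1
0 | 1 | 1 | 0
1 | 0 | 0 | 1
1 | 0 | 1 | 0
1 | 1 | 0 | 0
1 | 1 | 1 | 1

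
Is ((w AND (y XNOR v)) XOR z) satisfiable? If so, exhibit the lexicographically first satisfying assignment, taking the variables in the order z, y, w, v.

z=0, y=0, w=1, v=0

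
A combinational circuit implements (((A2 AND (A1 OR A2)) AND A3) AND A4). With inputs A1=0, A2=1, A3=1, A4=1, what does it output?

Substituting: (((1 AND (0 OR 1)) AND 1) AND 1)
= 1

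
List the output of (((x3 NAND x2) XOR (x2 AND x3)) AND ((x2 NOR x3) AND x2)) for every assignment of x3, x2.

x3 | x2 | Output
----------------
0 | 0 | 0
0 | 1 | 0
1 | 0 | 0
1 | 1 | 0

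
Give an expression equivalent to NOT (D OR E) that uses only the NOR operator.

(((D NOR E) NOR (D NOR E)) NOR ((D NOR E) NOR (D NOR E)))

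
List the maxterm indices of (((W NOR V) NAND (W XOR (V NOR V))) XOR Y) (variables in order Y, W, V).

ΠM(0, 5, 6, 7) = (Y OR W OR V) AND (NOT Y OR W OR NOT V) AND (NOT Y OR NOT W OR V) AND (NOT Y OR NOT W OR NOT V)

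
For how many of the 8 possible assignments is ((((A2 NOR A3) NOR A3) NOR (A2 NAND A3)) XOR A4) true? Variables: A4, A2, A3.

Satisfying assignments: (0,1,1), (1,0,0), (1,0,1), (1,1,0)
Count: 4 out of 8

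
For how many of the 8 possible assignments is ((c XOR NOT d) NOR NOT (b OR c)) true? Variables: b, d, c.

Satisfying assignments: (0,0,1), (1,0,1), (1,1,0)
Count: 3 out of 8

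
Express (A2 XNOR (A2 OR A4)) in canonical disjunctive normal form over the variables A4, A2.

(NOT A4 AND NOT A2) OR (NOT A4 AND A2) OR (A4 AND A2)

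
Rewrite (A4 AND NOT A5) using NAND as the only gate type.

((A4 NAND (A5 NAND A5)) NAND (A4 NAND (A5 NAND A5)))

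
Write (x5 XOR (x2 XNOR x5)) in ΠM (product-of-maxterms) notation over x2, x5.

ΠM(2, 3) = (NOT x2 OR x5) AND (NOT x2 OR NOT x5)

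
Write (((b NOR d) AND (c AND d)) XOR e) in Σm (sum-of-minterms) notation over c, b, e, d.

Σm(2, 3, 6, 7, 10, 11, 14, 15) = (NOT c AND NOT b AND e AND NOT d) OR (NOT c AND NOT b AND e AND d) OR (NOT c AND b AND e AND NOT d) OR (NOT c AND b AND e AND d) OR (c AND NOT b AND e AND NOT d) OR (c AND NOT b AND e AND d) OR (c AND b AND e AND NOT d) OR (c AND b AND e AND d)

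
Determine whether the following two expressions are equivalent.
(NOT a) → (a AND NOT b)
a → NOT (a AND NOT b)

No, Inverse is not equivalent to original (counterexample: a=0, b=0)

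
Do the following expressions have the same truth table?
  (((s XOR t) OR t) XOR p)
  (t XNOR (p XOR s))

No. Counterexample: with p=0, t=0, s=0, Expression 1 = 0 but Expression 2 = 1.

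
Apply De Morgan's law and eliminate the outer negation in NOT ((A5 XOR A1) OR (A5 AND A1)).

NOT (A5 XOR A1) AND NOT (A5 AND A1)
De Morgan's: NOT(OR of terms) = AND of negations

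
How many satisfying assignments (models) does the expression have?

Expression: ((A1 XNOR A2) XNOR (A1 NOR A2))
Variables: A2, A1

Satisfying assignments: (0,0), (0,1), (1,0)
Count: 3 out of 4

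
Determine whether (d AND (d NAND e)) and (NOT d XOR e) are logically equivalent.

No. Counterexample: with d=0, e=0, Expression 1 = 0 but Expression 2 = 1.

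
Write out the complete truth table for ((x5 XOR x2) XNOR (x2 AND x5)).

x5 | x2 | Output
----------------
0 | 0 | 1
0 | 1 | 0
1 | 0 | 0
1 | 1 | 0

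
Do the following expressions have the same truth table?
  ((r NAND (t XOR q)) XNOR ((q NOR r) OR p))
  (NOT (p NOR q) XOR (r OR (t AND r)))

No. Counterexample: with p=0, r=0, q=0, t=0, Expression 1 = 1 but Expression 2 = 0.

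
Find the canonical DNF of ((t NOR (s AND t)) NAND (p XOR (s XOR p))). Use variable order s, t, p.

(NOT s AND NOT t AND NOT p) OR (NOT s AND NOT t AND p) OR (NOT s AND t AND NOT p) OR (NOT s AND t AND p) OR (s AND t AND NOT p) OR (s AND t AND p)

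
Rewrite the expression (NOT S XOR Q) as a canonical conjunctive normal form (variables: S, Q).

(S OR NOT Q) AND (NOT S OR Q)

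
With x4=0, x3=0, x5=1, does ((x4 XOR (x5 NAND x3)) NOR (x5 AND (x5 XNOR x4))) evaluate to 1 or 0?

Substituting: ((0 XOR (1 NAND 0)) NOR (1 AND (1 XNOR 0)))
= 0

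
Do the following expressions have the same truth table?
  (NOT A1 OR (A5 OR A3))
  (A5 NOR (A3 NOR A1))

No. Counterexample: with A1=0, A3=0, A5=0, Expression 1 = 1 but Expression 2 = 0.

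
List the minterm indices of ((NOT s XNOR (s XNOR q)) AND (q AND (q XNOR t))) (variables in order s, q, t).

Σm() = FALSE (no minterms)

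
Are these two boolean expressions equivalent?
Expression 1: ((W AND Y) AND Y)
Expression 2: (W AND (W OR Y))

No. Counterexample: with W=1, Y=0, Expression 1 = 0 but Expression 2 = 1.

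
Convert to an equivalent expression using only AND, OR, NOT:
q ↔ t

(q AND t) OR (NOT q AND NOT t)
(Biconditional = both true or both false)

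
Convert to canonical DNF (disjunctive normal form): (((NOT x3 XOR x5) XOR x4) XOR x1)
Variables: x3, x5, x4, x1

(NOT x3 AND NOT x5 AND NOT x4 AND NOT x1) OR (NOT x3 AND NOT x5 AND x4 AND x1) OR (NOT x3 AND x5 AND NOT x4 AND x1) OR (NOT x3 AND x5 AND x4 AND NOT x1) OR (x3 AND NOT x5 AND NOT x4 AND x1) OR (x3 AND NOT x5 AND x4 AND NOT x1) OR (x3 AND x5 AND NOT x4 AND NOT x1) OR (x3 AND x5 AND x4 AND x1)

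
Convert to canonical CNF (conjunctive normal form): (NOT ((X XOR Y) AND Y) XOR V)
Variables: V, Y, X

(V OR NOT Y OR X) AND (NOT V OR Y OR X) AND (NOT V OR Y OR NOT X) AND (NOT V OR NOT Y OR NOT X)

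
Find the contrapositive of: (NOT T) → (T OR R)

Contrapositive: NOT (T OR R) → T
Note: A statement and its contrapositive are logically equivalent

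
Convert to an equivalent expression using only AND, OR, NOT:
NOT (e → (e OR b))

e AND NOT (e OR b)
(Negated implication: NOT(A → B) = A AND NOT B)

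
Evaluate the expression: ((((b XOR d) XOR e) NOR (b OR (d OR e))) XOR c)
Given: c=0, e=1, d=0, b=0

Substituting: ((((0 XOR 0) XOR 1) NOR (0 OR (0 OR 1))) XOR 0)
= 0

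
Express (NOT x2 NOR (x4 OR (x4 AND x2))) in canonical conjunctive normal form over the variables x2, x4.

(x2 OR x4) AND (x2 OR NOT x4) AND (NOT x2 OR NOT x4)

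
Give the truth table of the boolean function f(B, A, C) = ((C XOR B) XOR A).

B | A | C | Output
------------------
0 | 0 | 0 | 0
0 | 0 | 1 | 1
0 | 1 | 0 | 1
0 | 1 | 1 | 0
1 | 0 | 0 | 1
1 | 0 | 1 | 0
1 | 1 | 0 | 0
1 | 1 | 1 | 1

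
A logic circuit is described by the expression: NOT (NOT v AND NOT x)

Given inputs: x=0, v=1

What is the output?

Substituting: NOT (NOT 1 AND NOT 0)
= 1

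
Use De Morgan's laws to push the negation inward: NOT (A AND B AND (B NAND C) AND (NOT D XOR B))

NOT A OR NOT B OR NOT (B NAND C) OR NOT (NOT D XOR B)
De Morgan's: NOT(AND of terms) = OR of negations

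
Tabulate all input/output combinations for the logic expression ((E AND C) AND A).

E | C | A | Output
------------------
0 | 0 | 0 | 0
0 | 0 | 1 | 0
0 | 1 | 0 | 0
0 | 1 | 1 | 0
1 | 0 | 0 | 0
1 | 0 | 1 | 0
1 | 1 | 0 | 0
1 | 1 | 1 | 1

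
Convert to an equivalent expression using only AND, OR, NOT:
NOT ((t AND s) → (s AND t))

(t AND s) AND NOT (s AND t)
(Negated implication: NOT(A → B) = A AND NOT B)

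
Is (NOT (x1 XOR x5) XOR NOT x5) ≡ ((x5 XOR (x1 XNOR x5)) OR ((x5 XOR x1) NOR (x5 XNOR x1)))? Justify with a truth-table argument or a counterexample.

No. Counterexample: with x5=0, x1=0, Expression 1 = 0 but Expression 2 = 1.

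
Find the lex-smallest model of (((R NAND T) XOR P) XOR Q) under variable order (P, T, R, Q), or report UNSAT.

P=0, T=0, R=0, Q=0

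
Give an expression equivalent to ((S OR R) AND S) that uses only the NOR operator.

((((S NOR R) NOR (S NOR R)) NOR ((S NOR R) NOR (S NOR R))) NOR (S NOR S))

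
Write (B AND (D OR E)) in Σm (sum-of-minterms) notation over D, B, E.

Σm(3, 6, 7) = (NOT D AND B AND E) OR (D AND B AND NOT E) OR (D AND B AND E)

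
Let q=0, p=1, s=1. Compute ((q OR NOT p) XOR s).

Substituting: ((0 OR NOT 1) XOR 1)
= 1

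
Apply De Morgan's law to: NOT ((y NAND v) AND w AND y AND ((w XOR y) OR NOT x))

NOT (y NAND v) OR NOT w OR NOT y OR NOT ((w XOR y) OR NOT x)
De Morgan's: NOT(AND of terms) = OR of negations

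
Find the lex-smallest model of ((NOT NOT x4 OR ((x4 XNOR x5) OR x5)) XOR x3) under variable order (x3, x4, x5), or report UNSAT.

x3=0, x4=0, x5=0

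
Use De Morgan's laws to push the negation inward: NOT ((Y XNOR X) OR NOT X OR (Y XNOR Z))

NOT (Y XNOR X) AND X AND NOT (Y XNOR Z)
De Morgan's: NOT(OR of terms) = AND of negations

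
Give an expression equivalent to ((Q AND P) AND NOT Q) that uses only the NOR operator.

((((Q NOR Q) NOR (P NOR P)) NOR ((Q NOR Q) NOR (P NOR P))) NOR ((Q NOR Q) NOR (Q NOR Q)))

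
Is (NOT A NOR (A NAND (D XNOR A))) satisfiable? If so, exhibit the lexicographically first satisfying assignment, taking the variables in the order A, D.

A=1, D=1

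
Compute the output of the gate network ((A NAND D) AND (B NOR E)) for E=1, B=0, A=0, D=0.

Substituting: ((0 NAND 0) AND (0 NOR 1))
= 0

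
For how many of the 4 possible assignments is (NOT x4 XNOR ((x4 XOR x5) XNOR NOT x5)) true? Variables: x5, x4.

No assignment satisfies the expression.
Count: 0 out of 4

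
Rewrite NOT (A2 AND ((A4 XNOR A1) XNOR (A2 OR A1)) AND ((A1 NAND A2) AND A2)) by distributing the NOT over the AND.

NOT A2 OR NOT ((A4 XNOR A1) XNOR (A2 OR A1)) OR NOT ((A1 NAND A2) AND A2)
De Morgan's: NOT(AND of terms) = OR of negations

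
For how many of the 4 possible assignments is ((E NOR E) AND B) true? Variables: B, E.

Satisfying assignments: (1,0)
Count: 1 out of 4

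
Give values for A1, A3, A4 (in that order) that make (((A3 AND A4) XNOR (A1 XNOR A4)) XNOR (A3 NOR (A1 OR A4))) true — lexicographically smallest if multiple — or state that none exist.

A1=0, A3=1, A4=0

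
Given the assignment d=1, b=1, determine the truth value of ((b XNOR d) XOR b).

Substituting: ((1 XNOR 1) XOR 1)
= 0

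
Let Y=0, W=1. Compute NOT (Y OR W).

Substituting: NOT (0 OR 1)
= 0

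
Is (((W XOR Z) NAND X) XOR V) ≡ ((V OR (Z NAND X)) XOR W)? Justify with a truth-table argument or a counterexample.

No. Counterexample: with V=0, X=0, W=1, Z=0, Expression 1 = 1 but Expression 2 = 0.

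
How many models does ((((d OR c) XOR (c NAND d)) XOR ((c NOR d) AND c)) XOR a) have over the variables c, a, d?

Satisfying assignments: (0,0,0), (0,1,1), (1,0,1), (1,1,0)
Count: 4 out of 8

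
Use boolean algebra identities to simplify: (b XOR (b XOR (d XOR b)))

By XOR self-cancellation ((E XOR v) XOR v = E):
= (d XOR b)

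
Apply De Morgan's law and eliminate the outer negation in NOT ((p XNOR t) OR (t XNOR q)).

NOT (p XNOR t) AND NOT (t XNOR q)
De Morgan's: NOT(OR of terms) = AND of negations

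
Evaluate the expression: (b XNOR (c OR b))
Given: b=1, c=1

Substituting: (1 XNOR (1 OR 1))
= 1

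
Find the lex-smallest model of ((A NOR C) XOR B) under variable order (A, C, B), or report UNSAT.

A=0, C=0, B=0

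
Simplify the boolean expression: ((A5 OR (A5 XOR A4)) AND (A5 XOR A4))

By absorption (E AND (E OR v) = E):
= (A5 XOR A4)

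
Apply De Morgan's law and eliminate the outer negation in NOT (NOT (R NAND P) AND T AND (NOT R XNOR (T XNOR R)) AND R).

(R NAND P) OR NOT T OR NOT (NOT R XNOR (T XNOR R)) OR NOT R
De Morgan's: NOT(AND of terms) = OR of negations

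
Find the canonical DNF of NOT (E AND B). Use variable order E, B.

(NOT E AND NOT B) OR (NOT E AND B) OR (E AND NOT B)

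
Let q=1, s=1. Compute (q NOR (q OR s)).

Substituting: (1 NOR (1 OR 1))
= 0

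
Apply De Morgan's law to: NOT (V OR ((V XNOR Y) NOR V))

NOT V AND NOT ((V XNOR Y) NOR V)
De Morgan's: NOT(OR of terms) = AND of negations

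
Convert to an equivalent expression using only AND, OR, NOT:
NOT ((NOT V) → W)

(NOT V) AND NOT W
(Negated implication: NOT(A → B) = A AND NOT B)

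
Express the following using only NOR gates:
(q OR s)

((q NOR s) NOR (q NOR s))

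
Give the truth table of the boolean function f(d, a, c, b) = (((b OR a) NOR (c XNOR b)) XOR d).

d | a | c | b | Output
----------------------
0 | 0 | 0 | 0 | 0
0 | 0 | 0 | 1 | 0
0 | 0 | 1 | 0 | 1
0 | 0 | 1 | 1 | 0
0 | 1 | 0 | 0 | 0
0 | 1 | 0 | 1 | 0
0 | 1 | 1 | 0 | 0
0 | 1 | 1 | 1 | 0
1 | 0 | 0 | 0 | 1
1 | 0 | 0 | 1 | 1
1 | 0 | 1 | 0 | 0
1 | 0 | 1 | 1 | 1
1 | 1 | 0 | 0 | 1
1 | 1 | 0 | 1 | 1
1 | 1 | 1 | 0 | 1
1 | 1 | 1 | 1 | 1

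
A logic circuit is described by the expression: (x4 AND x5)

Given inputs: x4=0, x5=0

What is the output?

Substituting: (0 AND 0)
= 0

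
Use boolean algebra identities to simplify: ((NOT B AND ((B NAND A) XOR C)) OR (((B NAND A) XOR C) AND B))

By distribution ((E AND v) OR (E AND NOT v) = E):
= ((B NAND A) XOR C)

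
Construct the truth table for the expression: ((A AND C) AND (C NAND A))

A | C | Output
--------------
0 | 0 | 0
0 | 1 | 0
1 | 0 | 0
1 | 1 | 0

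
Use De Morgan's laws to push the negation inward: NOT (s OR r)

NOT s AND NOT r
De Morgan's: NOT(OR of terms) = AND of negations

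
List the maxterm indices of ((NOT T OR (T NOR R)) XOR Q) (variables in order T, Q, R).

ΠM(2, 3, 4, 5) = (T OR NOT Q OR R) AND (T OR NOT Q OR NOT R) AND (NOT T OR Q OR R) AND (NOT T OR Q OR NOT R)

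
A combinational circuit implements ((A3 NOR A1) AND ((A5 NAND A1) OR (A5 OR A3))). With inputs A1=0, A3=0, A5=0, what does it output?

Substituting: ((0 NOR 0) AND ((0 NAND 0) OR (0 OR 0)))
= 1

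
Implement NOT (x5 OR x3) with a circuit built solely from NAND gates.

(((x5 NAND x5) NAND (x3 NAND x3)) NAND ((x5 NAND x5) NAND (x3 NAND x3)))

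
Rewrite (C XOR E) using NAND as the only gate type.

((C NAND (C NAND E)) NAND (E NAND (C NAND E)))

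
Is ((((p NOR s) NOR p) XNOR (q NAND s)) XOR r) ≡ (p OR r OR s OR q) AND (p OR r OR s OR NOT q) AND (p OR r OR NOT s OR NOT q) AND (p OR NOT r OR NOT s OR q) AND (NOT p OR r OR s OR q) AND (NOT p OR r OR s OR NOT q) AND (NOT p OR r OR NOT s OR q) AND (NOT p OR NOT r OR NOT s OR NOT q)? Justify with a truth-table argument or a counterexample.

Yes, they are equivalent — the two output columns agree on all 16 assignments:
p | r | s | q | Expression 1 | Expression 2
-------------------------------------------
0 | 0 | 0 | 0 | 0 | 0
0 | 0 | 0 | 1 | 0 | 0
0 | 0 | 1 | 0 | 1 | 1
0 | 0 | 1 | 1 | 0 | 0
0 | 1 | 0 | 0 | 1 | 1
0 | 1 | 0 | 1 | 1 | 1
0 | 1 | 1 | 0 | 0 | 0
0 | 1 | 1 | 1 | 1 | 1
1 | 0 | 0 | 0 | 0 | 0
1 | 0 | 0 | 1 | 0 | 0
1 | 0 | 1 | 0 | 0 | 0
1 | 0 | 1 | 1 | 1 | 1
1 | 1 | 0 | 0 | 1 | 1
1 | 1 | 0 | 1 | 1 | 1
1 | 1 | 1 | 0 | 1 | 1
1 | 1 | 1 | 1 | 0 | 0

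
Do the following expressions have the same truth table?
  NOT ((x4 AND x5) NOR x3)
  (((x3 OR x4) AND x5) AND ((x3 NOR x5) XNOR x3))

No. Counterexample: with x5=0, x3=1, x4=0, Expression 1 = 1 but Expression 2 = 0.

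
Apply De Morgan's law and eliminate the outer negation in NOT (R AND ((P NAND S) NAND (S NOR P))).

NOT R OR NOT ((P NAND S) NAND (S NOR P))
De Morgan's: NOT(AND of terms) = OR of negations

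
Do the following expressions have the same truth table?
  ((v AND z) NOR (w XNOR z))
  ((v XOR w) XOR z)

No. Counterexample: with z=0, w=0, v=1, Expression 1 = 0 but Expression 2 = 1.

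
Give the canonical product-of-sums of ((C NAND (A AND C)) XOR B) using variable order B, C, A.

ΠM(3, 4, 5, 6) = (B OR NOT C OR NOT A) AND (NOT B OR C OR A) AND (NOT B OR C OR NOT A) AND (NOT B OR NOT C OR A)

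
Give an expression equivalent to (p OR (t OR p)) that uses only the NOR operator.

((p NOR ((t NOR p) NOR (t NOR p))) NOR (p NOR ((t NOR p) NOR (t NOR p))))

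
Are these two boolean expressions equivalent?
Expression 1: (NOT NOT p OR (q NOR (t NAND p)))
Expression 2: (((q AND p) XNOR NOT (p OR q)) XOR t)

No. Counterexample: with q=0, t=1, p=0, Expression 1 = 0 but Expression 2 = 1.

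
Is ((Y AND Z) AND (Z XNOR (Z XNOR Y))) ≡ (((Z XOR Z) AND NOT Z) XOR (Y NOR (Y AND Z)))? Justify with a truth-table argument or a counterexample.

No. Counterexample: with Z=0, Y=0, Expression 1 = 0 but Expression 2 = 1.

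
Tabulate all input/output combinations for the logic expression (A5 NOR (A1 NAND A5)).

A5 | A1 | Output
----------------
0 | 0 | 0
0 | 1 | 0
1 | 0 | 0
1 | 1 | 0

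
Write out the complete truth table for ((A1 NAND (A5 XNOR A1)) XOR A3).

A3 | A5 | A1 | Output
---------------------
0 | 0 | 0 | 1
0 | 0 | 1 | 1
0 | 1 | 0 | 1
0 | 1 | 1 | 0
1 | 0 | 0 | 0
1 | 0 | 1 | 0
1 | 1 | 0 | 0
1 | 1 | 1 | 1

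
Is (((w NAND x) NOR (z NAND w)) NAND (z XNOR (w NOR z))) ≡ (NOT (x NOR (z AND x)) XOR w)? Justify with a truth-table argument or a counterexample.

No. Counterexample: with x=0, z=0, w=0, Expression 1 = 1 but Expression 2 = 0.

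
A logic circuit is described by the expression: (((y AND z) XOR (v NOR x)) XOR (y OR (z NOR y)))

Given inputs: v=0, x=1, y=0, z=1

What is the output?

Substituting: (((0 AND 1) XOR (0 NOR 1)) XOR (0 OR (1 NOR 0)))
= 0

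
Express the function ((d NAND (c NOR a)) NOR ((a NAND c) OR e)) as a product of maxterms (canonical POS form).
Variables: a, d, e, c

ΠM(0, 1, 2, 3, 4, 5, 6, 7, 8, 9, 10, 11, 12, 13, 14, 15) = (a OR d OR e OR c) AND (a OR d OR e OR NOT c) AND (a OR d OR NOT e OR c) AND (a OR d OR NOT e OR NOT c) AND (a OR NOT d OR e OR c) AND (a OR NOT d OR e OR NOT c) AND (a OR NOT d OR NOT e OR c) AND (a OR NOT d OR NOT e OR NOT c) AND (NOT a OR d OR e OR c) AND (NOT a OR d OR e OR NOT c) AND (NOT a OR d OR NOT e OR c) AND (NOT a OR d OR NOT e OR NOT c) AND (NOT a OR NOT d OR e OR c) AND (NOT a OR NOT d OR e OR NOT c) AND (NOT a OR NOT d OR NOT e OR c) AND (NOT a OR NOT d OR NOT e OR NOT c)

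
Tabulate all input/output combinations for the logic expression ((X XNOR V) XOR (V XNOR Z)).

X | Z | V | Output
------------------
0 | 0 | 0 | 0
0 | 0 | 1 | 0
0 | 1 | 0 | 1
0 | 1 | 1 | 1
1 | 0 | 0 | 1
1 | 0 | 1 | 1
1 | 1 | 0 | 0
1 | 1 | 1 | 0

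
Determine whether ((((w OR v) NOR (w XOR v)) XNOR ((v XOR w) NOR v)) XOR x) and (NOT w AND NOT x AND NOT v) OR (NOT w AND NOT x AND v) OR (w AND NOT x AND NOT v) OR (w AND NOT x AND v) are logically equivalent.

Yes, they are equivalent — the two output columns agree on all 8 assignments:
w | x | v | Expression 1 | Expression 2
---------------------------------------
0 | 0 | 0 | 1 | 1
0 | 0 | 1 | 1 | 1
0 | 1 | 0 | 0 | 0
0 | 1 | 1 | 0 | 0
1 | 0 | 0 | 1 | 1
1 | 0 | 1 | 1 | 1
1 | 1 | 0 | 0 | 0
1 | 1 | 1 | 0 | 0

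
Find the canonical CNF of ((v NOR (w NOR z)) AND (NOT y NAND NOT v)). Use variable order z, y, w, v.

(z OR y OR w OR v) AND (z OR y OR w OR NOT v) AND (z OR y OR NOT w OR v) AND (z OR y OR NOT w OR NOT v) AND (z OR NOT y OR w OR v) AND (z OR NOT y OR w OR NOT v) AND (z OR NOT y OR NOT w OR NOT v) AND (NOT z OR y OR w OR v) AND (NOT z OR y OR w OR NOT v) AND (NOT z OR y OR NOT w OR v) AND (NOT z OR y OR NOT w OR NOT v) AND (NOT z OR NOT y OR w OR NOT v) AND (NOT z OR NOT y OR NOT w OR NOT v)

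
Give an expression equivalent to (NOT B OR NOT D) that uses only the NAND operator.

(((B NAND B) NAND (B NAND B)) NAND ((D NAND D) NAND (D NAND D)))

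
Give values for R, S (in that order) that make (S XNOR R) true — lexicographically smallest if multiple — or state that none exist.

R=0, S=0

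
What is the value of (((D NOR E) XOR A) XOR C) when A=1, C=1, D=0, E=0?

Substituting: (((0 NOR 0) XOR 1) XOR 1)
= 1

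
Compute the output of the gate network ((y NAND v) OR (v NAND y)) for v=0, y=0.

Substituting: ((0 NAND 0) OR (0 NAND 0))
= 1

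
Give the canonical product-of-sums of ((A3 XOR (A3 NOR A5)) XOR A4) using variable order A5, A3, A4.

ΠM(1, 3, 4, 7) = (A5 OR A3 OR NOT A4) AND (A5 OR NOT A3 OR NOT A4) AND (NOT A5 OR A3 OR A4) AND (NOT A5 OR NOT A3 OR NOT A4)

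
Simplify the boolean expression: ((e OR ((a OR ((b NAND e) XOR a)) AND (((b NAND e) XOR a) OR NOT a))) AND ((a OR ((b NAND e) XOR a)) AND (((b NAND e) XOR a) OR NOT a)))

By absorption (E AND (E OR v) = E) then distribution ((E OR v) AND (E OR NOT v) = E):
= ((b NAND e) XOR a)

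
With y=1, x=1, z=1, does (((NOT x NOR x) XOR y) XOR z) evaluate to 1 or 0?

Substituting: (((NOT 1 NOR 1) XOR 1) XOR 1)
= 0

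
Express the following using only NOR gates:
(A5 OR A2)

((A5 NOR A2) NOR (A5 NOR A2))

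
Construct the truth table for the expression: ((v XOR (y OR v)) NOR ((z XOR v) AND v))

y | z | v | Output
------------------
0 | 0 | 0 | 1
0 | 0 | 1 | 0
0 | 1 | 0 | 1
0 | 1 | 1 | 1
1 | 0 | 0 | 0
1 | 0 | 1 | 0
1 | 1 | 0 | 0
1 | 1 | 1 | 1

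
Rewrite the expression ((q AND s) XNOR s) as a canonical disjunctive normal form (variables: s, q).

(NOT s AND NOT q) OR (NOT s AND q) OR (s AND q)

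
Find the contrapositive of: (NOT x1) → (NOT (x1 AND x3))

Contrapositive: (x1 AND x3) → x1
Note: A statement and its contrapositive are logically equivalent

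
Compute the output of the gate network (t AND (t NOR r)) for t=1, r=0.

Substituting: (1 AND (1 NOR 0))
= 0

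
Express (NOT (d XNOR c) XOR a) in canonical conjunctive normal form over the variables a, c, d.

(a OR c OR d) AND (a OR NOT c OR NOT d) AND (NOT a OR c OR NOT d) AND (NOT a OR NOT c OR d)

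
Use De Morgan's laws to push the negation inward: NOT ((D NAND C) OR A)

NOT (D NAND C) AND NOT A
De Morgan's: NOT(OR of terms) = AND of negations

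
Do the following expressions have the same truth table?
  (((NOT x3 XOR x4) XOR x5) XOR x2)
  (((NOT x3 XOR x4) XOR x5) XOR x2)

Yes, they are equivalent — the two output columns agree on all 16 assignments:
x4 | x3 | x5 | x2 | Expression 1 | Expression 2
-----------------------------------------------
0 | 0 | 0 | 0 | 1 | 1
0 | 0 | 0 | 1 | 0 | 0
0 | 0 | 1 | 0 | 0 | 0
0 | 0 | 1 | 1 | 1 | 1
0 | 1 | 0 | 0 | 0 | 0
0 | 1 | 0 | 1 | 1 | 1
0 | 1 | 1 | 0 | 1 | 1
0 | 1 | 1 | 1 | 0 | 0
1 | 0 | 0 | 0 | 0 | 0
1 | 0 | 0 | 1 | 1 | 1
1 | 0 | 1 | 0 | 1 | 1
1 | 0 | 1 | 1 | 0 | 0
1 | 1 | 0 | 0 | 1 | 1
1 | 1 | 0 | 1 | 0 | 0
1 | 1 | 1 | 0 | 0 | 0
1 | 1 | 1 | 1 | 1 | 1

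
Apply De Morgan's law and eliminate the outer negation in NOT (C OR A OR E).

NOT C AND NOT A AND NOT E
De Morgan's: NOT(OR of terms) = AND of negations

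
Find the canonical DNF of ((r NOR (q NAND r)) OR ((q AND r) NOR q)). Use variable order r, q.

(NOT r AND NOT q) OR (r AND NOT q)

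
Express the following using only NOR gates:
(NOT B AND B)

(((B NOR B) NOR (B NOR B)) NOR (B NOR B))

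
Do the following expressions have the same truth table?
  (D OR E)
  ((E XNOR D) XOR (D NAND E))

Yes, they are equivalent — the two output columns agree on all 4 assignments:
D | E | Expression 1 | Expression 2
-----------------------------------
0 | 0 | 0 | 0
0 | 1 | 1 | 1
1 | 0 | 1 | 1
1 | 1 | 1 | 1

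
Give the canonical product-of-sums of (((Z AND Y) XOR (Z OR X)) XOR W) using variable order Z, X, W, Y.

ΠM(0, 1, 6, 7, 9, 10, 13, 14) = (Z OR X OR W OR Y) AND (Z OR X OR W OR NOT Y) AND (Z OR NOT X OR NOT W OR Y) AND (Z OR NOT X OR NOT W OR NOT Y) AND (NOT Z OR X OR W OR NOT Y) AND (NOT Z OR X OR NOT W OR Y) AND (NOT Z OR NOT X OR W OR NOT Y) AND (NOT Z OR NOT X OR NOT W OR Y)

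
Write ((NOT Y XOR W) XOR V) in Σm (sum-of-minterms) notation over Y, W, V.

Σm(0, 3, 5, 6) = (NOT Y AND NOT W AND NOT V) OR (NOT Y AND W AND V) OR (Y AND NOT W AND V) OR (Y AND W AND NOT V)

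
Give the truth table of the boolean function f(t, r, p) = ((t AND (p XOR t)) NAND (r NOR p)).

t | r | p | Output
------------------
0 | 0 | 0 | 1
0 | 0 | 1 | 1
0 | 1 | 0 | 1
0 | 1 | 1 | 1
1 | 0 | 0 | 0
1 | 0 | 1 | 1
1 | 1 | 0 | 1
1 | 1 | 1 | 1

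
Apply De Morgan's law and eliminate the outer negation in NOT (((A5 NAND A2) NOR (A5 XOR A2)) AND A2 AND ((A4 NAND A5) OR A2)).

NOT ((A5 NAND A2) NOR (A5 XOR A2)) OR NOT A2 OR NOT ((A4 NAND A5) OR A2)
De Morgan's: NOT(AND of terms) = OR of negations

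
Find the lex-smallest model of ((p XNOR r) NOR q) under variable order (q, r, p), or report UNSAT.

q=0, r=0, p=1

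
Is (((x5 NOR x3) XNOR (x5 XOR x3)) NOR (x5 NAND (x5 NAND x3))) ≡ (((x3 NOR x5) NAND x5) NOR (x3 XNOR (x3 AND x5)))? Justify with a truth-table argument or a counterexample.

No. Counterexample: with x5=1, x3=0, Expression 1 = 1 but Expression 2 = 0.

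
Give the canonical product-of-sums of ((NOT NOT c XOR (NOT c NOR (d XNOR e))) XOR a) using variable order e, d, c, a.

ΠM(0, 3, 4, 6, 8, 10, 12, 15) = (e OR d OR c OR a) AND (e OR d OR NOT c OR NOT a) AND (e OR NOT d OR c OR a) AND (e OR NOT d OR NOT c OR a) AND (NOT e OR d OR c OR a) AND (NOT e OR d OR NOT c OR a) AND (NOT e OR NOT d OR c OR a) AND (NOT e OR NOT d OR NOT c OR NOT a)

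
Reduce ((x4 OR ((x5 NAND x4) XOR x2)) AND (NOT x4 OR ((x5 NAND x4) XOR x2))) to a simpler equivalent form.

By distribution ((E OR v) AND (E OR NOT v) = E):
= ((x5 NAND x4) XOR x2)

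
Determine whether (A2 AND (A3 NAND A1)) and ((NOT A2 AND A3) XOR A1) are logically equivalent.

No. Counterexample: with A3=0, A2=0, A1=1, Expression 1 = 0 but Expression 2 = 1.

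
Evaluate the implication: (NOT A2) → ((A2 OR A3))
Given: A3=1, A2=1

Antecedent (NOT A2) = 0; consequent ((A2 OR A3)) = 1.
0 → 1 = 1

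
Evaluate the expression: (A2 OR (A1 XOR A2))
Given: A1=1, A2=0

Substituting: (0 OR (1 XOR 0))
= 1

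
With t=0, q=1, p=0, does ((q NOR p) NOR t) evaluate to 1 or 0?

Substituting: ((1 NOR 0) NOR 0)
= 1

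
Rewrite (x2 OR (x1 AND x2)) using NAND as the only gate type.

((x2 NAND x2) NAND (((x1 NAND x2) NAND (x1 NAND x2)) NAND ((x1 NAND x2) NAND (x1 NAND x2))))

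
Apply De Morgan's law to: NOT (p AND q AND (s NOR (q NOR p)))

NOT p OR NOT q OR NOT (s NOR (q NOR p))
De Morgan's: NOT(AND of terms) = OR of negations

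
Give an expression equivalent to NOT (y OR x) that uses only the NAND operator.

(((y NAND y) NAND (x NAND x)) NAND ((y NAND y) NAND (x NAND x)))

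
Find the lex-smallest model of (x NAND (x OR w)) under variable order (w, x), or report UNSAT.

w=0, x=0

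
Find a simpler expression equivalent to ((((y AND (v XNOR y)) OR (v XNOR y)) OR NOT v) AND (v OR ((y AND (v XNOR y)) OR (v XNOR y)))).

By distribution ((E OR v) AND (E OR NOT v) = E) then absorption (E OR (E AND v) = E):
= (v XNOR y)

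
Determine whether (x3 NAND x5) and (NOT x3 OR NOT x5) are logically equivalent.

Yes, they are equivalent — the two output columns agree on all 4 assignments:
x3 | x5 | Expression 1 | Expression 2
-------------------------------------
0 | 0 | 1 | 1
0 | 1 | 1 | 1
1 | 0 | 1 | 1
1 | 1 | 0 | 0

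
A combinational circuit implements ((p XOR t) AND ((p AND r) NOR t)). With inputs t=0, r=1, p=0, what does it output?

Substituting: ((0 XOR 0) AND ((0 AND 1) NOR 0))
= 0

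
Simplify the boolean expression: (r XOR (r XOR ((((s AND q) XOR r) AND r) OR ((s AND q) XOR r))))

By XOR self-cancellation ((E XOR v) XOR v = E) then absorption (E OR (E AND v) = E):
= ((s AND q) XOR r)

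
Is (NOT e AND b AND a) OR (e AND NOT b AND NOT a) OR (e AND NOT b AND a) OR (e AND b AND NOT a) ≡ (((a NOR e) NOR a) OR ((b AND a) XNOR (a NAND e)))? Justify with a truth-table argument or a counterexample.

Yes, they are equivalent — the two output columns agree on all 8 assignments:
e | b | a | Expression 1 | Expression 2
---------------------------------------
0 | 0 | 0 | 0 | 0
0 | 0 | 1 | 0 | 0
0 | 1 | 0 | 0 | 0
0 | 1 | 1 | 1 | 1
1 | 0 | 0 | 1 | 1
1 | 0 | 1 | 1 | 1
1 | 1 | 0 | 1 | 1
1 | 1 | 1 | 0 | 0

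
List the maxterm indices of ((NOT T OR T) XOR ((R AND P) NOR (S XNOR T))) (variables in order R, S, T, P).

ΠM(2, 3, 4, 5, 10, 12) = (R OR S OR NOT T OR P) AND (R OR S OR NOT T OR NOT P) AND (R OR NOT S OR T OR P) AND (R OR NOT S OR T OR NOT P) AND (NOT R OR S OR NOT T OR P) AND (NOT R OR NOT S OR T OR P)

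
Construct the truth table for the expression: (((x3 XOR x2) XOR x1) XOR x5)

x1 | x5 | x3 | x2 | Output
--------------------------
0 | 0 | 0 | 0 | 0
0 | 0 | 0 | 1 | 1
0 | 0 | 1 | 0 | 1
0 | 0 | 1 | 1 | 0
0 | 1 | 0 | 0 | 1
0 | 1 | 0 | 1 | 0
0 | 1 | 1 | 0 | 0
0 | 1 | 1 | 1 | 1
1 | 0 | 0 | 0 | 1
1 | 0 | 0 | 1 | 0
1 | 0 | 1 | 0 | 0
1 | 0 | 1 | 1 | 1
1 | 1 | 0 | 0 | 0
1 | 1 | 0 | 1 | 1
1 | 1 | 1 | 0 | 1
1 | 1 | 1 | 1 | 0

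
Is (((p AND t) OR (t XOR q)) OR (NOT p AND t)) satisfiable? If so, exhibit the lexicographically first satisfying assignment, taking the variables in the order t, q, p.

t=0, q=1, p=0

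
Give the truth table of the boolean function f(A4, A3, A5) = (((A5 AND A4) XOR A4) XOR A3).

A4 | A3 | A5 | Output
---------------------
0 | 0 | 0 | 0
0 | 0 | 1 | 0
0 | 1 | 0 | 1
0 | 1 | 1 | 1
1 | 0 | 0 | 1
1 | 0 | 1 | 0
1 | 1 | 0 | 0
1 | 1 | 1 | 1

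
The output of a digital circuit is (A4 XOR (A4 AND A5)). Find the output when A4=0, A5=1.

Substituting: (0 XOR (0 AND 1))
= 0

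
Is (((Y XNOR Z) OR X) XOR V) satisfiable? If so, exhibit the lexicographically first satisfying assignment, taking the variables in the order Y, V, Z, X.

Y=0, V=0, Z=0, X=0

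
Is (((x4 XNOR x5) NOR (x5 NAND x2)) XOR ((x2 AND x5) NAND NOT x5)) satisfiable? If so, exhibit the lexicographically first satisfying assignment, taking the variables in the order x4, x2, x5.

x4=0, x2=0, x5=0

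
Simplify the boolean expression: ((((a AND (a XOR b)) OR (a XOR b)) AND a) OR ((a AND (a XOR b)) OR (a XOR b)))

By absorption (E OR (E AND v) = E) then absorption (E OR (E AND v) = E):
= (a XOR b)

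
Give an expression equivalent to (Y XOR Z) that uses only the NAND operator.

((Y NAND (Y NAND Z)) NAND (Z NAND (Y NAND Z)))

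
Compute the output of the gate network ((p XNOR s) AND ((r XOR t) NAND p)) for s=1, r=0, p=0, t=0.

Substituting: ((0 XNOR 1) AND ((0 XOR 0) NAND 0))
= 0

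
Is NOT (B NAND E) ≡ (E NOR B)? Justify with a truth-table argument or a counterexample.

No. Counterexample: with B=0, E=0, Expression 1 = 0 but Expression 2 = 1.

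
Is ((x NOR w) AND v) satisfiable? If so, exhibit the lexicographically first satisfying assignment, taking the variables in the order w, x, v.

w=0, x=0, v=1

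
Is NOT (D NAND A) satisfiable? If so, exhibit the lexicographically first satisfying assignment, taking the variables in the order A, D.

A=1, D=1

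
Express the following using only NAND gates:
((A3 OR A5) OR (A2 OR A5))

((((A3 NAND A3) NAND (A5 NAND A5)) NAND ((A3 NAND A3) NAND (A5 NAND A5))) NAND (((A2 NAND A2) NAND (A5 NAND A5)) NAND ((A2 NAND A2) NAND (A5 NAND A5))))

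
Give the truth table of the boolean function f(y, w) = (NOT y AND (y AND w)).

y | w | Output
--------------
0 | 0 | 0
0 | 1 | 0
1 | 0 | 0
1 | 1 | 0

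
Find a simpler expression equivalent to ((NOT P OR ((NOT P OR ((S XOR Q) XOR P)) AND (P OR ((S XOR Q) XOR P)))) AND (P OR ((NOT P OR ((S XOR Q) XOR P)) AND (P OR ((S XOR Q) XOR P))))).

By distribution ((E OR v) AND (E OR NOT v) = E) then distribution ((E OR v) AND (E OR NOT v) = E):
= ((S XOR Q) XOR P)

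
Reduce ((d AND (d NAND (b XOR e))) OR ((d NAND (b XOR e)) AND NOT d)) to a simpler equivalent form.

By distribution ((E AND v) OR (E AND NOT v) = E):
= (d NAND (b XOR e))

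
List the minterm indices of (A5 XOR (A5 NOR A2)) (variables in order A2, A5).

Σm(0, 1, 3) = (NOT A2 AND NOT A5) OR (NOT A2 AND A5) OR (A2 AND A5)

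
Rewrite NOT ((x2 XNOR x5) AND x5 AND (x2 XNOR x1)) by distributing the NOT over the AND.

NOT (x2 XNOR x5) OR NOT x5 OR NOT (x2 XNOR x1)
De Morgan's: NOT(AND of terms) = OR of negations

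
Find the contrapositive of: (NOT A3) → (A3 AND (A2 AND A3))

Contrapositive: NOT (A3 AND (A2 AND A3)) → A3
Note: A statement and its contrapositive are logically equivalent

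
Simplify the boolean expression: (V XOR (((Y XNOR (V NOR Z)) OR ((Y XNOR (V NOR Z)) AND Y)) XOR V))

By XOR self-cancellation ((E XOR v) XOR v = E) then absorption (E OR (E AND v) = E):
= (Y XNOR (V NOR Z))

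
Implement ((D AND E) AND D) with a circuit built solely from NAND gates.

((((D NAND E) NAND (D NAND E)) NAND D) NAND (((D NAND E) NAND (D NAND E)) NAND D))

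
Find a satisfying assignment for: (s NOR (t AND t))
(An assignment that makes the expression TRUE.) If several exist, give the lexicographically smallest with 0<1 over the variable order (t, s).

t=0, s=0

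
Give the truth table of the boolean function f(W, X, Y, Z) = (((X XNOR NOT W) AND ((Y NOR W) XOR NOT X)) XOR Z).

W | X | Y | Z | Output
----------------------
0 | 0 | 0 | 0 | 0
0 | 0 | 0 | 1 | 1
0 | 0 | 1 | 0 | 0
0 | 0 | 1 | 1 | 1
0 | 1 | 0 | 0 | 1
0 | 1 | 0 | 1 | 0
0 | 1 | 1 | 0 | 0
0 | 1 | 1 | 1 | 1
1 | 0 | 0 | 0 | 1
1 | 0 | 0 | 1 | 0
1 | 0 | 1 | 0 | 1
1 | 0 | 1 | 1 | 0
1 | 1 | 0 | 0 | 0
1 | 1 | 0 | 1 | 1
1 | 1 | 1 | 0 | 0
1 | 1 | 1 | 1 | 1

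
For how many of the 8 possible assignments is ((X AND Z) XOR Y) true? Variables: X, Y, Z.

Satisfying assignments: (0,1,0), (0,1,1), (1,0,1), (1,1,0)
Count: 4 out of 8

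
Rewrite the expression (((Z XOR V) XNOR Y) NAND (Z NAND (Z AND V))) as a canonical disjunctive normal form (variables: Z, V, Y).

(NOT Z AND NOT V AND Y) OR (NOT Z AND V AND NOT Y) OR (Z AND NOT V AND NOT Y) OR (Z AND V AND NOT Y) OR (Z AND V AND Y)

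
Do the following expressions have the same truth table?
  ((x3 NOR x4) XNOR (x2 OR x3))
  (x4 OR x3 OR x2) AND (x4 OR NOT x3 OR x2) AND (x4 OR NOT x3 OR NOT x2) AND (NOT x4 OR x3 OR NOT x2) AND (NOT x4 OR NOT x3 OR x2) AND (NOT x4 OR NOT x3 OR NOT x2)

Yes, they are equivalent — the two output columns agree on all 8 assignments:
x4 | x3 | x2 | Expression 1 | Expression 2
------------------------------------------
0 | 0 | 0 | 0 | 0
0 | 0 | 1 | 1 | 1
0 | 1 | 0 | 0 | 0
0 | 1 | 1 | 0 | 0
1 | 0 | 0 | 1 | 1
1 | 0 | 1 | 0 | 0
1 | 1 | 0 | 0 | 0
1 | 1 | 1 | 0 | 0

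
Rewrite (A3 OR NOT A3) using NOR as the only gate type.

((A3 NOR (A3 NOR A3)) NOR (A3 NOR (A3 NOR A3)))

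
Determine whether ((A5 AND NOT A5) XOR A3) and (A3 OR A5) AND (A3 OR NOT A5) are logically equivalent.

Yes, they are equivalent — the two output columns agree on all 4 assignments:
A3 | A5 | Expression 1 | Expression 2
-------------------------------------
0 | 0 | 0 | 0
0 | 1 | 0 | 0
1 | 0 | 1 | 1
1 | 1 | 1 | 1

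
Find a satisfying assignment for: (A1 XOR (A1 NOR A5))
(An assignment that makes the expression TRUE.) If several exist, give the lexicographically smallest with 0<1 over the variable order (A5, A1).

A5=0, A1=0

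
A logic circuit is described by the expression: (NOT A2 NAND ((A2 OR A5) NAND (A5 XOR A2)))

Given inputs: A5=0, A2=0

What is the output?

Substituting: (NOT 0 NAND ((0 OR 0) NAND (0 XOR 0)))
= 0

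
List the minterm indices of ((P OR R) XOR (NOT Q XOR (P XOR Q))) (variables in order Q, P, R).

Σm(0, 2, 3, 4, 6, 7) = (NOT Q AND NOT P AND NOT R) OR (NOT Q AND P AND NOT R) OR (NOT Q AND P AND R) OR (Q AND NOT P AND NOT R) OR (Q AND P AND NOT R) OR (Q AND P AND R)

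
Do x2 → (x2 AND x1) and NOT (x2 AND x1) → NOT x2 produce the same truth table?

Yes, Contrapositive is always equivalent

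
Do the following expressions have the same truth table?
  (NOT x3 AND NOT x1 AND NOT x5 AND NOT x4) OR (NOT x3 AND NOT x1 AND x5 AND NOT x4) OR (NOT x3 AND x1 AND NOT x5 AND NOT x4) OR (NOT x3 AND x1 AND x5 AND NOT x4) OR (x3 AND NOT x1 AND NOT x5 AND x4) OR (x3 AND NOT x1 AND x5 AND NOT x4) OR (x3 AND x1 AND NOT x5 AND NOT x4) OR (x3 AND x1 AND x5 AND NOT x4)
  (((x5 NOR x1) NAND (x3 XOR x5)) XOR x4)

Yes, they are equivalent — the two output columns agree on all 16 assignments:
x3 | x1 | x5 | x4 | Expression 1 | Expression 2
-----------------------------------------------
0 | 0 | 0 | 0 | 1 | 1
0 | 0 | 0 | 1 | 0 | 0
0 | 0 | 1 | 0 | 1 | 1
0 | 0 | 1 | 1 | 0 | 0
0 | 1 | 0 | 0 | 1 | 1
0 | 1 | 0 | 1 | 0 | 0
0 | 1 | 1 | 0 | 1 | 1
0 | 1 | 1 | 1 | 0 | 0
1 | 0 | 0 | 0 | 0 | 0
1 | 0 | 0 | 1 | 1 | 1
1 | 0 | 1 | 0 | 1 | 1
1 | 0 | 1 | 1 | 0 | 0
1 | 1 | 0 | 0 | 1 | 1
1 | 1 | 0 | 1 | 0 | 0
1 | 1 | 1 | 0 | 1 | 1
1 | 1 | 1 | 1 | 0 | 0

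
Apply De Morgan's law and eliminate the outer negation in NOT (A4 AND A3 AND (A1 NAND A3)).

NOT A4 OR NOT A3 OR NOT (A1 NAND A3)
De Morgan's: NOT(AND of terms) = OR of negations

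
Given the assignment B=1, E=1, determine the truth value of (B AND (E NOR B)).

Substituting: (1 AND (1 NOR 1))
= 0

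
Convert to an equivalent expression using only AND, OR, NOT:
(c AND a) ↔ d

((c AND a) AND d) OR (NOT (c AND a) AND NOT d)
(Biconditional = both true or both false)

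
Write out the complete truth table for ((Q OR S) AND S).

Q | S | Output
--------------
0 | 0 | 0
0 | 1 | 1
1 | 0 | 0
1 | 1 | 1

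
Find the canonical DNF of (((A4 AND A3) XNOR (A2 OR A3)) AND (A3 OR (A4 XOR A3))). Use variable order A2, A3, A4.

(NOT A2 AND NOT A3 AND A4) OR (NOT A2 AND A3 AND A4) OR (A2 AND A3 AND A4)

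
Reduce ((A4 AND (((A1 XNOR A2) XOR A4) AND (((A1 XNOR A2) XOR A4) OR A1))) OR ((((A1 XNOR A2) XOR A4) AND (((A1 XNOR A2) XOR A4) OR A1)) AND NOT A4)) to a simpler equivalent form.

By distribution ((E AND v) OR (E AND NOT v) = E) then absorption (E AND (E OR v) = E):
= ((A1 XNOR A2) XOR A4)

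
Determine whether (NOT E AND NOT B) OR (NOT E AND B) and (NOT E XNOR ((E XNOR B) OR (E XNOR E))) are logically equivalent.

Yes, they are equivalent — the two output columns agree on all 4 assignments:
E | B | Expression 1 | Expression 2
-----------------------------------
0 | 0 | 1 | 1
0 | 1 | 1 | 1
1 | 0 | 0 | 0
1 | 1 | 0 | 0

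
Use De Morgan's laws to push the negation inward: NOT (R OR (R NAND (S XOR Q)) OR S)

NOT R AND NOT (R NAND (S XOR Q)) AND NOT S
De Morgan's: NOT(OR of terms) = AND of negations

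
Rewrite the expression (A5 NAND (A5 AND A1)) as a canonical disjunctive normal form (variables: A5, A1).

(NOT A5 AND NOT A1) OR (NOT A5 AND A1) OR (A5 AND NOT A1)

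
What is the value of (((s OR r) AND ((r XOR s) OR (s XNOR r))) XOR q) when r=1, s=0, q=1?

Substituting: (((0 OR 1) AND ((1 XOR 0) OR (0 XNOR 1))) XOR 1)
= 0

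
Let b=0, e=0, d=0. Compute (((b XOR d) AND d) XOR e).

Substituting: (((0 XOR 0) AND 0) XOR 0)
= 0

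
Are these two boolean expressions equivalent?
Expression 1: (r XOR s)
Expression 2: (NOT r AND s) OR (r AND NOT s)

Yes, they are equivalent — the two output columns agree on all 4 assignments:
r | s | Expression 1 | Expression 2
-----------------------------------
0 | 0 | 0 | 0
0 | 1 | 1 | 1
1 | 0 | 1 | 1
1 | 1 | 0 | 0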